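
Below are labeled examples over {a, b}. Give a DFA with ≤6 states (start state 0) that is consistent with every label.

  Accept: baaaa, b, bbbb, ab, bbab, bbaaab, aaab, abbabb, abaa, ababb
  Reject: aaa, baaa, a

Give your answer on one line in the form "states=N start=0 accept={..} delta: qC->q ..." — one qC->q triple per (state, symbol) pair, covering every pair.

State merging on the prefix tree: take the shortest (then alphabetical) example prefix whose next move is undefined and point that move at state 0, else 1, else 2, ...; a target is out if some Accept/Reject pair would then sit in one state with the same input left (inseparable). If every existing state is out, open a new one.
a: 0a undefined. 0a->0: ok.
b: 0b undefined. 0b->0: no, baaaa/aaa meet in 0. Open state 1: 0b->1.
ba: 1a undefined. 1a->0: no, baaaa/aaa meet in 0. 1a->1: no, baaaa/baaa meet in 1. Open state 2: 1a->2.
bb: 1b undefined. 1b->0: no, bbbb/aaa meet in 0. 1b->1: ok.
baa: 2a undefined. 2a->0: no, baaaa/aaa meet in 0. 2a->1: ok.
abab: 2b undefined. 2b->0: no, bbab/aaa meet in 0. 2b->1: ok.
All examples now run through 3 states with every (state, symbol) defined. Accept strings end in {1}, Reject strings end in {0,2}; accept={1}.

states=3 start=0 accept={1} delta: 0a->0 0b->1 1a->2 1b->1 2a->1 2b->1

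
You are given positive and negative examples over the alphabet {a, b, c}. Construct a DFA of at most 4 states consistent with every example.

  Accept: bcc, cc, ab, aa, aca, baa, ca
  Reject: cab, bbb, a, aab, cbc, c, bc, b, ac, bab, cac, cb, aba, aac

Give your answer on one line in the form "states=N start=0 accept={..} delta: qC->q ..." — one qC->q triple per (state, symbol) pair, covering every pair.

State merging on the prefix tree: take the shortest (then alphabetical) example prefix whose next move is undefined and point that move at state 0, else 1, else 2, ...; a target is out if some Accept/Reject pair would then sit in one state with the same input left (inseparable). If every existing state is out, open a new one.
a: 0a undefined. 0a->0: no, ab/aab meet in 0 with "b" left. Open state 1: 0a->1.
b: 0b undefined. 0b->0: no, ab/bab meet in 1 with "b" left. 0b->1: ok.
c: 0c undefined. 0c->0: no, cc/c meet in 0. 0c->1: no, cc/bc meet in 1 with "c" left. Open state 2: 0c->2.
aa: 1a undefined. 1a->0: no, baa/a meet in 1. 1a->1: no, ab/aab meet in 1 with "b" left. 1a->2: no, cc/aac meet in 2 with "c" left. Open state 3: 1a->3.
ab: 1b undefined. 1b->0: ok.
ac: 1c undefined. 1c->0: no, bcc/c meet in 2. 1c->1: no, bcc/bbb meet in 1. 1c->2: ok.
ca: 2a undefined. 2a->0: ok.
cb: 2b undefined. 2b->0: no, ab/cb meet in 0. 2b->1: ok.
cc: 2c undefined. 2c->0: ok.
aab: 3b undefined. 3b->0: no, bcc/aab meet in 0. 3b->1: ok.
aac: 3c undefined. 3c->0: no, bcc/aac meet in 0. 3c->1: ok.
baa: 3a undefined. 3a->0: ok.
All examples now run through 4 states with every (state, symbol) defined. Accept strings end in {0,3}, Reject strings end in {1,2}; accept={0,3}.

states=4 start=0 accept={0,3} delta: 0a->1 0b->1 0c->2 1a->3 1b->0 1c->2 2a->0 2b->1 2c->0 3a->0 3b->1 3c->1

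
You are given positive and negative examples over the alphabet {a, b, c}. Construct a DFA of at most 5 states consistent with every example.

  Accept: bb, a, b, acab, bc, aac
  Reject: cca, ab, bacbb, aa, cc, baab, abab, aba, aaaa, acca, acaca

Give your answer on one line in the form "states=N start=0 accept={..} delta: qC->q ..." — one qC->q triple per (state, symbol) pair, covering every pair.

State merging on the prefix tree: take the shortest (then alphabetical) example prefix whose next move is undefined and point that move at state 0, else 1, else 2, ...; a target is out if some Accept/Reject pair would then sit in one state with the same input left (inseparable). If every existing state is out, open a new one.
a: 0a undefined. 0a->0: no, a/aa meet in 0. Open state 1: 0a->1.
b: 0b undefined. 0b->0: ok.
c: 0c undefined. 0c->0: no, bb/cc meet in 0. 0c->1: ok.
aa: 1a undefined. 1a->0: no, bb/aa meet in 0. 1a->1: no, a/aa meet in 1. Open state 2: 1a->2.
ab: 1b undefined. 1b->0: no, bb/ab meet in 0. 1b->1: no, a/ab meet in 1. 1b->2: ok.
ac: 1c undefined. 1c->0: no, bb/bacbb meet in 0. 1c->1: no, a/cc meet in 1. 1c->2: no, acab/abab meet in 2 with "ab" left. Open state 3: 1c->3.
aaa: 2a undefined. 2a->0: no, bb/abab meet in 0. 2a->1: no, a/aba meet in 1. 2a->2: ok.
aac: 2c undefined. 2c->0: ok.
aca: 3a undefined. 3a->0: no, bb/cca meet in 0. 3a->1: no, a/cca meet in 1. 3a->2: no, a/acaca meet in 1. 3a->3: ok.
acc: 3c undefined. 3c->0: no, a/acca meet in 1. 3c->1: ok.
abab: 2b undefined. 2b->0: no, bb/baab meet in 0. 2b->1: no, a/baab meet in 1. 2b->2: ok.
acab: 3b undefined. 3b->0: no, bb/bacbb meet in 0. 3b->1: ok.
All examples now run through 4 states with every (state, symbol) defined. Accept strings end in {0,1}, Reject strings end in {2,3}; accept={0,1}.

states=4 start=0 accept={0,1} delta: 0a->1 0b->0 0c->1 1a->2 1b->2 1c->3 2a->2 2b->2 2c->0 3a->3 3b->1 3c->1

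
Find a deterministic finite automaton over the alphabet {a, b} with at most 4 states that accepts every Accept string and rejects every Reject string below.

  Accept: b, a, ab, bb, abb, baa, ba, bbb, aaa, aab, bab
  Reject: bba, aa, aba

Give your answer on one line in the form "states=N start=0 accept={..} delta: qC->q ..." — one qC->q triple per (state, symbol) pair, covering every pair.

Grow the machine one transition at a time. Run the examples from 0; the earliest place one falls off (shortest prefix, ties alphabetical) gets sent to the lowest-numbered state that keeps every Accept/Reject pair distinguishable — a pair clashes when both reach the same state with identical unread suffix — and to a fresh state only if none does.
a: 0a undefined. 0a->0: no, a/aa meet in 0. Open state 1: 0a->1.
b: 0b undefined. 0b->0: no, a/bba meet in 1. 0b->1: no, ba/aa meet in 1 with "a" left. Open state 2: 0b->2.
aa: 1a undefined. 1a->0: ok.
ab: 1b undefined. 1b->0: no, a/aba meet in 1. 1b->1: ok.
ba: 2a undefined. 2a->0: no, ba/aa meet in 0. 2a->1: no, baa/aa meet in 0. 2a->2: ok.
bb: 2b undefined. 2b->0: no, a/bba meet in 1. 2b->1: ok.
All examples now run through 3 states with every (state, symbol) defined. Accept strings end in {1,2}, Reject strings end in {0}; accept={1,2}.

states=3 start=0 accept={1,2} delta: 0a->1 0b->2 1a->0 1b->1 2a->2 2b->1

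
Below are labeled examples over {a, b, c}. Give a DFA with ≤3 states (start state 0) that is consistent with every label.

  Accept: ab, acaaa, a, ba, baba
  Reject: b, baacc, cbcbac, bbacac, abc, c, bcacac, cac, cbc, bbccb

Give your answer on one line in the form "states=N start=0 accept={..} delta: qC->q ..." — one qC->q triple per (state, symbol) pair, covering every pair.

states=2 start=0 accept={1} delta: 0a->1 0b->0 0c->0 1a->1 1b->1 1c->0

Grow the machine one transition at a time. Run the examples from 0; the earliest place one falls off (shortest prefix, ties alphabetical) gets sent to the lowest-numbered state that keeps every Accept/Reject pair distinguishable — a pair clashes when both reach the same state with identical unread suffix — and to a fresh state only if none does.
a: 0a undefined. 0a->0: no, ab/b meet in 0 with "b" left. Open state 1: 0a->1.
b: 0b undefined. 0b->0: ok.
c: 0c undefined. 0c->0: ok.
ab: 1b undefined. 1b->0: no, ab/b meet in 0. 1b->1: ok.
ac: 1c undefined. 1c->0: ok.
baa: 1a undefined. 1a->0: no, baba/b meet in 0. 1a->1: ok.
All examples now run through 2 states with every (state, symbol) defined. Accept strings end in {1}, Reject strings end in {0}; accept={1}.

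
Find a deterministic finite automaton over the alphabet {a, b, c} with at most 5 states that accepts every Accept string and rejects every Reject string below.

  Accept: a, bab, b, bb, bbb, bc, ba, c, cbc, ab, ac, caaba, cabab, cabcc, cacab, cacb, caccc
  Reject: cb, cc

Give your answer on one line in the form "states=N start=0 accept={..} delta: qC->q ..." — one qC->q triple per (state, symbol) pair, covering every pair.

states=3 start=0 accept={0,1} delta: 0a->0 0b->0 0c->1 1a->1 1b->2 1c->2 2a->0 2b->0 2c->0

Fold the examples into a partial DFA from state 0: repeatedly fix the first undefined (state, symbol) met by the shortest-then-alphabetical prefix, trying targets in increasing order and rejecting any under which an Accept and a Reject string meet in one state with the same remainder; add a state when all current targets are rejected. Accepting states are where Accept strings end.
a: 0a undefined. 0a->0: ok.
b: 0b undefined. 0b->0: ok.
c: 0c undefined. 0c->0: no, a/cb meet in 0. Open state 1: 0c->1.
ca: 1a undefined. 1a->0: no, cabcc/cc meet in 1 with "c" left. 1a->1: ok.
cb: 1b undefined. 1b->0: no, a/cb meet in 0. 1b->1: no, bc/cb meet in 1. Open state 2: 1b->2.
cc: 1c undefined. 1c->0: no, a/cc meet in 0. 1c->1: no, bc/cc meet in 1. 1c->2: ok.
cbc: 2c undefined. 2c->0: ok.
caba: 2a undefined. 2a->0: ok.
cacb: 2b undefined. 2b->0: ok.
All examples now run through 3 states with every (state, symbol) defined. Accept strings end in {0,1}, Reject strings end in {2}; accept={0,1}.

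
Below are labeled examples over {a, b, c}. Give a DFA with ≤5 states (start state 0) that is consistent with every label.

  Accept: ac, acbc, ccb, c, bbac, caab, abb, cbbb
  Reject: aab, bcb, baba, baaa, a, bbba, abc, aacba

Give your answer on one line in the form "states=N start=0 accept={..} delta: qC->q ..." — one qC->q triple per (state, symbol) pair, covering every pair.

Fold the examples into a partial DFA from state 0: repeatedly fix the first undefined (state, symbol) met by the shortest-then-alphabetical prefix, trying targets in increasing order and rejecting any under which an Accept and a Reject string meet in one state with the same remainder; add a state when all current targets are rejected. Accepting states are where Accept strings end.
a: 0a undefined. 0a->0: ok.
b: 0b undefined. 0b->0: no, ac/abc meet in 0 with "c" left. Open state 1: 0b->1.
c: 0c undefined. 0c->0: no, ac/a meet in 0. 0c->1: no, ac/aab meet in 1. Open state 2: 0c->2.
ba: 1a undefined. 1a->0: ok.
bb: 1b undefined. 1b->0: no, abb/baba meet in 0. 1b->1: no, abb/aab meet in 1. 1b->2: ok.
bc: 1c undefined. 1c->0: ok.
ca: 2a undefined. 2a->0: no, caab/aab meet in 1. 2a->1: no, bbac/baba meet in 0. 2a->2: ok.
cb: 2b undefined. 2b->0: no, caab/baba meet in 0. 2b->1: no, acbc/baba meet in 0. 2b->2: no, ac/bbba meet in 2. Open state 3: 2b->3.
cc: 2c undefined. 2c->0: no, ccb/aab meet in 1. 2c->1: no, bbac/aab meet in 1. 2c->2: ok.
cbb: 3b undefined. 3b->0: no, cbbb/aab meet in 1. 3b->1: ok.
acbc: 3c undefined. 3c->0: no, acbc/baba meet in 0. 3c->1: no, acbc/aab meet in 1. 3c->2: ok.
bbba: 3a undefined. 3a->0: ok.
All examples now run through 4 states with every (state, symbol) defined. Accept strings end in {2,3}, Reject strings end in {0,1}; accept={2,3}.

states=4 start=0 accept={2,3} delta: 0a->0 0b->1 0c->2 1a->0 1b->2 1c->0 2a->2 2b->3 2c->2 3a->0 3b->1 3c->2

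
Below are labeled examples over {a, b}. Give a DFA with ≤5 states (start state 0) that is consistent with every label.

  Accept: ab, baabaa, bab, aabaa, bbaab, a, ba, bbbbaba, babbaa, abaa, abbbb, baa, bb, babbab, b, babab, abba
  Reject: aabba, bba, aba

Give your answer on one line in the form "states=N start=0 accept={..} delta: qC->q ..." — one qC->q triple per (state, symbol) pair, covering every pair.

Fold the examples into a partial DFA from state 0: repeatedly fix the first undefined (state, symbol) met by the shortest-then-alphabetical prefix, trying targets in increasing order and rejecting any under which an Accept and a Reject string meet in one state with the same remainder; add a state when all current targets are rejected. Accepting states are where Accept strings end.
a: 0a undefined. 0a->0: no, ba/aba meet in 0 with "ba" left. Open state 1: 0a->1.
b: 0b undefined. 0b->0: no, a/bba meet in 1. 0b->1: ok.
aa: 1a undefined. 1a->0: ok.
ab: 1b undefined. 1b->0: no, bab/aabba meet in 1. 1b->1: no, ba/aabba meet in 0. Open state 2: 1b->2.
aba: 2a undefined. 2a->0: no, ba/aabba meet in 0. 2a->1: no, bab/aabba meet in 1. 2a->2: no, ab/aabba meet in 2. Open state 3: 2a->3.
abb: 2b undefined. 2b->0: ok.
abaa: 3a undefined. 3a->0: ok.
babbab: 3b undefined. 3b->0: ok.
All examples now run through 4 states with every (state, symbol) defined. Accept strings end in {0,1,2}, Reject strings end in {3}; accept={0,1,2}.

states=4 start=0 accept={0,1,2} delta: 0a->1 0b->1 1a->0 1b->2 2a->3 2b->0 3a->0 3b->0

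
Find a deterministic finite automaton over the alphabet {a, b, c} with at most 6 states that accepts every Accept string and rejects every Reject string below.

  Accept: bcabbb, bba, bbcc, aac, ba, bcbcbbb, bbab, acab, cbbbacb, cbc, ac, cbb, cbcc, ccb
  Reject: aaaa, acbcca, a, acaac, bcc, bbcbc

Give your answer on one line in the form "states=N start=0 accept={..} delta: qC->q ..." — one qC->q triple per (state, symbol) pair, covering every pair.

Grow the machine one transition at a time. Run the examples from 0; the earliest place one falls off (shortest prefix, ties alphabetical) gets sent to the lowest-numbered state that keeps every Accept/Reject pair distinguishable — a pair clashes when both reach the same state with identical unread suffix — and to a fresh state only if none does.
a: 0a undefined. 0a->0: ok.
b: 0b undefined. 0b->0: no, bba/aaaa meet in 0. Open state 1: 0b->1.
c: 0c undefined. 0c->0: no, aac/aaaa meet in 0. 0c->1: ok.
ba: 1a undefined. 1a->0: no, aac/acaac meet in 1. 1a->1: ok.
bb: 1b undefined. 1b->0: no, bba/aaaa meet in 0. 1b->1: no, bbcc/bcc meet in 1 with "cc" left. Open state 2: 1b->2.
bc: 1c undefined. 1c->0: no, aac/bcc meet in 1. 1c->1: no, aac/acaac meet in 1. 1c->2: no, acab/acaac meet in 2. Open state 3: 1c->3.
bba: 2a undefined. 2a->0: no, bba/aaaa meet in 0. 2a->1: ok.
bbc: 2c undefined. 2c->0: no, bba/acbcca meet in 1. 2c->1: no, bba/bbcbc meet in 1. 2c->2: no, bba/acbcca meet in 1. 2c->3: no, bbcc/bcc meet in 3 with "c" left. Open state 4: 2c->4.
bca: 3a undefined. 3a->0: ok.
bcb: 3b undefined. 3b->0: no, ccb/aaaa meet in 0. 3b->1: ok.
bcc: 3c undefined. 3c->0: ok.
cbb: 2b undefined. 2b->0: no, bcabbb/aaaa meet in 0. 2b->1: ok.
bbcb: 4b undefined. 4b->0: no, bcabbb/bbcbc meet in 1. 4b->1: ok.
bbcc: 4c undefined. 4c->0: no, bbcc/aaaa meet in 0. 4c->1: no, bcabbb/acbcca meet in 1. 4c->2: no, bcabbb/acbcca meet in 1. 4c->3: no, bbcc/acaac meet in 3. 4c->4: ok.
acbcca: 4a undefined. 4a->0: ok.
All examples now run through 5 states with every (state, symbol) defined. Accept strings end in {1,2,4}, Reject strings end in {0,3}; accept={1,2,4}.

states=5 start=0 accept={1,2,4} delta: 0a->0 0b->1 0c->1 1a->1 1b->2 1c->3 2a->1 2b->1 2c->4 3a->0 3b->1 3c->0 4a->0 4b->1 4c->4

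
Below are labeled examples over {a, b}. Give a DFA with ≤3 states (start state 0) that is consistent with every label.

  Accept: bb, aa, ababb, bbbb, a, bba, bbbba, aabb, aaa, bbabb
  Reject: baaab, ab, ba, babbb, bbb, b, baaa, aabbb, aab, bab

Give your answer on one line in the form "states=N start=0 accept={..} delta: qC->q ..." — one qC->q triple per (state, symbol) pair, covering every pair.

states=3 start=0 accept={0} delta: 0a->0 0b->1 1a->2 1b->0 2a->1 2b->1

State merging on the prefix tree: take the shortest (then alphabetical) example prefix whose next move is undefined and point that move at state 0, else 1, else 2, ...; a target is out if some Accept/Reject pair would then sit in one state with the same input left (inseparable). If every existing state is out, open a new one.
a: 0a undefined. 0a->0: ok.
b: 0b undefined. 0b->0: no, bb/baaab meet in 0. Open state 1: 0b->1.
ba: 1a undefined. 1a->0: no, aa/ba meet in 0. 1a->1: no, bb/baaab meet in 1 with "b" left. Open state 2: 1a->2.
bb: 1b undefined. 1b->0: ok.
baa: 2a undefined. 2a->0: no, bb/baaa meet in 0. 2a->1: ok.
bab: 2b undefined. 2b->0: no, bb/baaab meet in 0. 2b->1: ok.
All examples now run through 3 states with every (state, symbol) defined. Accept strings end in {0}, Reject strings end in {1,2}; accept={0}.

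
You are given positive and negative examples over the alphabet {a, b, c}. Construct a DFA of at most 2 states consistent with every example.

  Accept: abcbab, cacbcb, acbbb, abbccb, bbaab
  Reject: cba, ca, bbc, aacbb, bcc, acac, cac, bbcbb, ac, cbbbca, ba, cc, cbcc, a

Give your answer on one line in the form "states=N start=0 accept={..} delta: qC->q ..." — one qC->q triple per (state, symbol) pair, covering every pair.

Grow the machine one transition at a time. Run the examples from 0; the earliest place one falls off (shortest prefix, ties alphabetical) gets sent to the lowest-numbered state that keeps every Accept/Reject pair distinguishable — a pair clashes when both reach the same state with identical unread suffix — and to a fresh state only if none does.
a: 0a undefined. 0a->0: ok.
b: 0b undefined. 0b->0: no, bbaab/ba meet in 0. Open state 1: 0b->1.
c: 0c undefined. 0c->0: ok.
ba: 1a undefined. 1a->0: ok.
bb: 1b undefined. 1b->0: ok.
bc: 1c undefined. 1c->0: ok.
All examples now run through 2 states with every (state, symbol) defined. Accept strings end in {1}, Reject strings end in {0}; accept={1}.

states=2 start=0 accept={1} delta: 0a->0 0b->1 0c->0 1a->0 1b->0 1c->0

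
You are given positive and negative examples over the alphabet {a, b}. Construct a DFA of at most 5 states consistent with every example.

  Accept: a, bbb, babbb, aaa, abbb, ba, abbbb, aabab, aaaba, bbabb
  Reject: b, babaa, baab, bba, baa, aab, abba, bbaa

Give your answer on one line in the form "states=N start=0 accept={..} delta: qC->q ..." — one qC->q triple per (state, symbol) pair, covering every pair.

State merging on the prefix tree: take the shortest (then alphabetical) example prefix whose next move is undefined and point that move at state 0, else 1, else 2, ...; a target is out if some Accept/Reject pair would then sit in one state with the same input left (inseparable). If every existing state is out, open a new one.
a: 0a undefined. 0a->0: ok.
b: 0b undefined. 0b->0: no, a/b meet in 0. Open state 1: 0b->1.
ba: 1a undefined. 1a->0: no, a/babaa meet in 0. 1a->1: no, ba/b meet in 1. Open state 2: 1a->2.
bb: 1b undefined. 1b->0: no, a/bba meet in 0. 1b->1: no, bbb/b meet in 1. 1b->2: ok.
baa: 2a undefined. 2a->0: no, a/bba meet in 0. 2a->1: no, ba/baab meet in 2. 2a->2: no, bbb/baab meet in 2 with "b" left. Open state 3: 2a->3.
bab: 2b undefined. 2b->0: no, a/babaa meet in 0. 2b->1: no, bbb/b meet in 1. 2b->2: ok.
baab: 3b undefined. 3b->0: no, a/baab meet in 0. 3b->1: ok.
bbaa: 3a undefined. 3a->0: no, a/babaa meet in 0. 3a->1: ok.
All examples now run through 4 states with every (state, symbol) defined. Accept strings end in {0,2}, Reject strings end in {1,3}; accept={0,2}.

states=4 start=0 accept={0,2} delta: 0a->0 0b->1 1a->2 1b->2 2a->3 2b->2 3a->1 3b->1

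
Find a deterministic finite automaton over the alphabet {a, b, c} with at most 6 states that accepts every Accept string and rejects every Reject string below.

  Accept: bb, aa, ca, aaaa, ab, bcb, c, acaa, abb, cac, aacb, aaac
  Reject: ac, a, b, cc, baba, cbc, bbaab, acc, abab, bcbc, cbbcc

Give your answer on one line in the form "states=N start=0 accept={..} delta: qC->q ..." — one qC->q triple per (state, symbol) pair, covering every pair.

State merging on the prefix tree: take the shortest (then alphabetical) example prefix whose next move is undefined and point that move at state 0, else 1, else 2, ...; a target is out if some Accept/Reject pair would then sit in one state with the same input left (inseparable). If every existing state is out, open a new one.
a: 0a undefined. 0a->0: no, aa/a meet in 0. Open state 1: 0a->1.
b: 0b undefined. 0b->0: no, bb/b meet in 0. 0b->1: ok.
c: 0c undefined. 0c->0: no, ca/a meet in 1. 0c->1: no, c/a meet in 1. Open state 2: 0c->2.
aa: 1a undefined. 1a->0: no, aa/baba meet in 0. 1a->1: no, aa/a meet in 1. 1a->2: ok.
ab: 1b undefined. 1b->0: no, bb/abab meet in 0. 1b->1: no, bb/a meet in 1. 1b->2: ok.
ac: 1c undefined. 1c->0: no, bb/acc meet in 2. 1c->1: ok.
ca: 2a undefined. 2a->0: no, bb/bbaab meet in 2. 2a->1: no, bb/abab meet in 2. 2a->2: no, abb/bbaab meet in 2 with "b" left. Open state 3: 2a->3.
cb: 2b undefined. 2b->0: no, bb/cbc meet in 2. 2b->1: no, bb/baba meet in 2. 2b->2: no, ca/baba meet in 3. 2b->3: no, aaaa/baba meet in 3 with "a" left. Open state 4: 2b->4.
cc: 2c undefined. 2c->0: no, aacb/ac meet in 1. 2c->1: ok.
cac: 3c undefined. 3c->0: ok.
cbb: 4b undefined. 4b->0: ok.
cbc: 4c undefined. 4c->0: no, cac/cbc meet in 0. 4c->1: ok.
aaaa: 3a undefined. 3a->0: ok.
abab: 3b undefined. 3b->0: no, aaaa/abab meet in 0. 3b->1: ok.
baba: 4a undefined. 4a->0: no, aaaa/baba meet in 0. 4a->1: ok.
All examples now run through 5 states with every (state, symbol) defined. Accept strings end in {0,2,3,4}, Reject strings end in {1}; accept={0,2,3,4}.

states=5 start=0 accept={0,2,3,4} delta: 0a->1 0b->1 0c->2 1a->2 1b->2 1c->1 2a->3 2b->4 2c->1 3a->0 3b->1 3c->0 4a->1 4b->0 4c->1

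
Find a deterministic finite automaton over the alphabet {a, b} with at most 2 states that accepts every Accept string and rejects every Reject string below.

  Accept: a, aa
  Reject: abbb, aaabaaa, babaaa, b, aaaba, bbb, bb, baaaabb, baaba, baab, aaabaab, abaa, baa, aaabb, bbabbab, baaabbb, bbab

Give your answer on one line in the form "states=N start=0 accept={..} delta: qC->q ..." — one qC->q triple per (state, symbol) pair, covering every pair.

states=2 start=0 accept={0} delta: 0a->0 0b->1 1a->1 1b->1

Grow the machine one transition at a time. Run the examples from 0; the earliest place one falls off (shortest prefix, ties alphabetical) gets sent to the lowest-numbered state that keeps every Accept/Reject pair distinguishable — a pair clashes when both reach the same state with identical unread suffix — and to a fresh state only if none does.
a: 0a undefined. 0a->0: ok.
b: 0b undefined. 0b->0: no, a/abbb meet in 0. Open state 1: 0b->1.
ba: 1a undefined. 1a->0: no, a/aaabaaa meet in 0. 1a->1: ok.
bb: 1b undefined. 1b->0: no, a/babaaa meet in 0. 1b->1: ok.
All examples now run through 2 states with every (state, symbol) defined. Accept strings end in {0}, Reject strings end in {1}; accept={0}.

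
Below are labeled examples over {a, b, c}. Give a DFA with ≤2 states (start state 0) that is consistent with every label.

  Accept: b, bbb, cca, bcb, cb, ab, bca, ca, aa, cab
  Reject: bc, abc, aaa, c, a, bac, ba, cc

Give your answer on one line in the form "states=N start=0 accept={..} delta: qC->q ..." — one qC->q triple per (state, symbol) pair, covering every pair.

states=2 start=0 accept={0} delta: 0a->1 0b->0 0c->1 1a->0 1b->0 1c->1

Fold the examples into a partial DFA from state 0: repeatedly fix the first undefined (state, symbol) met by the shortest-then-alphabetical prefix, trying targets in increasing order and rejecting any under which an Accept and a Reject string meet in one state with the same remainder; add a state when all current targets are rejected. Accepting states are where Accept strings end.
a: 0a undefined. 0a->0: no, aa/aaa meet in 0. Open state 1: 0a->1.
b: 0b undefined. 0b->0: ok.
c: 0c undefined. 0c->0: no, b/bc meet in 0. 0c->1: ok.
aa: 1a undefined. 1a->0: ok.
ab: 1b undefined. 1b->0: ok.
cc: 1c undefined. 1c->0: no, b/bac meet in 0. 1c->1: ok.
All examples now run through 2 states with every (state, symbol) defined. Accept strings end in {0}, Reject strings end in {1}; accept={0}.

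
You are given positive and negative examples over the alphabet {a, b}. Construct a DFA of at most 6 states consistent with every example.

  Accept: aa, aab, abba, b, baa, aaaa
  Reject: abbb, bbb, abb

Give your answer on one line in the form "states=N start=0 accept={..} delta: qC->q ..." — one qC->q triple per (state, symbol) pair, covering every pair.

Grow the machine one transition at a time. Run the examples from 0; the earliest place one falls off (shortest prefix, ties alphabetical) gets sent to the lowest-numbered state that keeps every Accept/Reject pair distinguishable — a pair clashes when both reach the same state with identical unread suffix — and to a fresh state only if none does.
a: 0a undefined. 0a->0: ok.
b: 0b undefined. 0b->0: no, aa/abbb meet in 0. Open state 1: 0b->1.
ba: 1a undefined. 1a->0: ok.
bb: 1b undefined. 1b->0: no, aa/abb meet in 0. 1b->1: no, aab/abbb meet in 1. Open state 2: 1b->2.
bbb: 2b undefined. 2b->0: no, aa/abbb meet in 0. 2b->1: no, aab/abbb meet in 1. 2b->2: ok.
abba: 2a undefined. 2a->0: ok.
All examples now run through 3 states with every (state, symbol) defined. Accept strings end in {0,1}, Reject strings end in {2}; accept={0,1}.

states=3 start=0 accept={0,1} delta: 0a->0 0b->1 1a->0 1b->2 2a->0 2b->2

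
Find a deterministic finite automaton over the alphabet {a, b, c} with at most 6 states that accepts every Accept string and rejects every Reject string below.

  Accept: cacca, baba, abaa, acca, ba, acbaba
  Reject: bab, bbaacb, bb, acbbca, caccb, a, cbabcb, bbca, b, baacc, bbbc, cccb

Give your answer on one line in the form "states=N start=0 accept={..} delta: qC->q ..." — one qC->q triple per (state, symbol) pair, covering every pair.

states=4 start=0 accept={2} delta: 0a->0 0b->1 0c->1 1a->2 1b->3 1c->1 2a->2 2b->1 2c->0 3a->0 3b->2 3c->0

Fold the examples into a partial DFA from state 0: repeatedly fix the first undefined (state, symbol) met by the shortest-then-alphabetical prefix, trying targets in increasing order and rejecting any under which an Accept and a Reject string meet in one state with the same remainder; add a state when all current targets are rejected. Accepting states are where Accept strings end.
a: 0a undefined. 0a->0: ok.
b: 0b undefined. 0b->0: no, baba/bab meet in 0. Open state 1: 0b->1.
c: 0c undefined. 0c->0: no, cacca/a meet in 0. 0c->1: ok.
ba: 1a undefined. 1a->0: no, baba/a meet in 0. 1a->1: no, abaa/b meet in 1. Open state 2: 1a->2.
bb: 1b undefined. 1b->0: no, acca/acbbca meet in 1 with "ca" left. 1b->1: no, acca/acbbca meet in 1 with "ca" left. 1b->2: no, ba/bb meet in 2. Open state 3: 1b->3.
cc: 1c undefined. 1c->0: no, acca/a meet in 0. 1c->1: ok.
baa: 2a undefined. 2a->0: no, abaa/a meet in 0. 2a->1: no, abaa/b meet in 1. 2a->2: ok.
bab: 2b undefined. 2b->0: no, baba/bab meet in 0. 2b->1: ok.
bba: 3a undefined. 3a->0: ok.
bbb: 3b undefined. 3b->0: no, baba/acbbca meet in 2. 3b->1: no, baba/acbbca meet in 2. 3b->2: ok.
bbc: 3c undefined. 3c->0: ok.
cac: 2c undefined. 2c->0: ok.
All examples now run through 4 states with every (state, symbol) defined. Accept strings end in {2}, Reject strings end in {0,1,3}; accept={2}.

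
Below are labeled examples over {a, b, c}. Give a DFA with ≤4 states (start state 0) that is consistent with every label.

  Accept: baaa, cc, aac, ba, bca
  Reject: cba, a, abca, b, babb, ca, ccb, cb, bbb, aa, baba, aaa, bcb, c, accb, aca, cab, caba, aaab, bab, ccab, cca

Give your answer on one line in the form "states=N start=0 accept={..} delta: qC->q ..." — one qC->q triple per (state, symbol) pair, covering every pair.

State merging on the prefix tree: take the shortest (then alphabetical) example prefix whose next move is undefined and point that move at state 0, else 1, else 2, ...; a target is out if some Accept/Reject pair would then sit in one state with the same input left (inseparable). If every existing state is out, open a new one.
a: 0a undefined. 0a->0: no, aac/c meet in 0 with "c" left. Open state 1: 0a->1.
b: 0b undefined. 0b->0: no, baaa/aaa meet in 1 with "aa" left. 0b->1: no, ba/aa meet in 1 with "a" left. Open state 2: 0b->2.
c: 0c undefined. 0c->0: no, cc/c meet in 0. 0c->1: ok.
aa: 1a undefined. 1a->0: no, aac/a meet in 1. 1a->1: ok.
ab: 1b undefined. 1b->0: ok.
ac: 1c undefined. 1c->0: no, cc/cb meet in 0. 1c->1: no, cc/cba meet in 1. 1c->2: no, cc/b meet in 2. Open state 3: 1c->3.
ba: 2a undefined. 2a->0: no, baaa/cba meet in 1. 2a->1: no, baaa/cba meet in 1. 2a->2: no, baaa/b meet in 2. 2a->3: ok.
bb: 2b undefined. 2b->0: ok.
bc: 2c undefined. 2c->0: no, bca/cba meet in 1. 2c->1: no, bca/cba meet in 1. 2c->2: ok.
aca: 3a undefined. 3a->0: no, baaa/cba meet in 1. 3a->1: no, baaa/cba meet in 1. 3a->2: ok.
acc: 3c undefined. 3c->0: ok.
bab: 3b undefined. 3b->0: ok.
All examples now run through 4 states with every (state, symbol) defined. Accept strings end in {3}, Reject strings end in {0,1,2}; accept={3}.

states=4 start=0 accept={3} delta: 0a->1 0b->2 0c->1 1a->1 1b->0 1c->3 2a->3 2b->0 2c->2 3a->2 3b->0 3c->0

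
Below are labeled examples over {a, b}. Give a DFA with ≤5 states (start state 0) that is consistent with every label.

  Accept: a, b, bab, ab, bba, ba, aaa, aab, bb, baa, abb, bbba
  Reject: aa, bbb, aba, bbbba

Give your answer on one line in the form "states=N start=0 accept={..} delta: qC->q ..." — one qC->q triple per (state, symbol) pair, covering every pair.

State merging on the prefix tree: take the shortest (then alphabetical) example prefix whose next move is undefined and point that move at state 0, else 1, else 2, ...; a target is out if some Accept/Reject pair would then sit in one state with the same input left (inseparable). If every existing state is out, open a new one.
a: 0a undefined. 0a->0: no, a/aa meet in 0. Open state 1: 0a->1.
b: 0b undefined. 0b->0: no, a/bbbba meet in 1. 0b->1: no, bba/aba meet in 1 with "ba" left. Open state 2: 0b->2.
aa: 1a undefined. 1a->0: ok.
ab: 1b undefined. 1b->0: no, a/aba meet in 1. 1b->1: ok.
ba: 2a undefined. 2a->0: no, ba/aa meet in 0. 2a->1: no, baa/aa meet in 0. 2a->2: ok.
bb: 2b undefined. 2b->0: no, a/bbbba meet in 1. 2b->1: no, a/bbb meet in 1. 2b->2: no, b/bbb meet in 2. Open state 3: 2b->3.
bba: 3a undefined. 3a->0: no, bba/aa meet in 0. 3a->1: ok.
bbb: 3b undefined. 3b->0: no, b/bbbba meet in 2. 3b->1: no, a/bbb meet in 1. 3b->2: no, a/bbbba meet in 1. 3b->3: no, a/bbbba meet in 1. Open state 4: 3b->4.
bbba: 4a undefined. 4a->0: no, bbba/aa meet in 0. 4a->1: ok.
bbbb: 4b undefined. 4b->0: no, a/bbbba meet in 1. 4b->1: ok.
All examples now run through 5 states with every (state, symbol) defined. Accept strings end in {1,2,3}, Reject strings end in {0,4}; accept={1,2,3}.

states=5 start=0 accept={1,2,3} delta: 0a->1 0b->2 1a->0 1b->1 2a->2 2b->3 3a->1 3b->4 4a->1 4b->1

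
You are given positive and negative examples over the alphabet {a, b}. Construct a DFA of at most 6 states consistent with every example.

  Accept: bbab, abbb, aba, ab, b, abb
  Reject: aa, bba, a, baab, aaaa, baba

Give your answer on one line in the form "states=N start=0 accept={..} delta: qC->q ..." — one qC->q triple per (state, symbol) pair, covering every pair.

Grow the machine one transition at a time. Run the examples from 0; the earliest place one falls off (shortest prefix, ties alphabetical) gets sent to the lowest-numbered state that keeps every Accept/Reject pair distinguishable — a pair clashes when both reach the same state with identical unread suffix — and to a fresh state only if none does.
a: 0a undefined. 0a->0: ok.
b: 0b undefined. 0b->0: no, bbab/aa meet in 0. Open state 1: 0b->1.
ba: 1a undefined. 1a->0: no, aba/aa meet in 0. 1a->1: no, abb/baab meet in 1 with "b" left. Open state 2: 1a->2.
bb: 1b undefined. 1b->0: no, abb/aa meet in 0. 1b->1: no, aba/bba meet in 2. 1b->2: no, bbab/baab meet in 2 with "ab" left. Open state 3: 1b->3.
baa: 2a undefined. 2a->0: no, ab/baab meet in 1. 2a->1: no, abb/baab meet in 3. 2a->2: ok.
bab: 2b undefined. 2b->0: ok.
bba: 3a undefined. 3a->0: ok.
abbb: 3b undefined. 3b->0: no, abbb/aa meet in 0. 3b->1: ok.
All examples now run through 4 states with every (state, symbol) defined. Accept strings end in {1,2,3}, Reject strings end in {0}; accept={1,2,3}.

states=4 start=0 accept={1,2,3} delta: 0a->0 0b->1 1a->2 1b->3 2a->2 2b->0 3a->0 3b->1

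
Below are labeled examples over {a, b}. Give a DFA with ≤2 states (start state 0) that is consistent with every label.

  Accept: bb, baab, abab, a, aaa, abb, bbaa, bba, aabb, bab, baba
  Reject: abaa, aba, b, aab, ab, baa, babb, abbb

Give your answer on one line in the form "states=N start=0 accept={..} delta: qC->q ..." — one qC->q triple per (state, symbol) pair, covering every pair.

states=2 start=0 accept={0} delta: 0a->0 0b->1 1a->1 1b->0

Grow the machine one transition at a time. Run the examples from 0; the earliest place one falls off (shortest prefix, ties alphabetical) gets sent to the lowest-numbered state that keeps every Accept/Reject pair distinguishable — a pair clashes when both reach the same state with identical unread suffix — and to a fresh state only if none does.
a: 0a undefined. 0a->0: ok.
b: 0b undefined. 0b->0: no, bb/abaa meet in 0. Open state 1: 0b->1.
ba: 1a undefined. 1a->0: no, bb/babb meet in 1 with "b" left. 1a->1: ok.
bb: 1b undefined. 1b->0: ok.
All examples now run through 2 states with every (state, symbol) defined. Accept strings end in {0}, Reject strings end in {1}; accept={0}.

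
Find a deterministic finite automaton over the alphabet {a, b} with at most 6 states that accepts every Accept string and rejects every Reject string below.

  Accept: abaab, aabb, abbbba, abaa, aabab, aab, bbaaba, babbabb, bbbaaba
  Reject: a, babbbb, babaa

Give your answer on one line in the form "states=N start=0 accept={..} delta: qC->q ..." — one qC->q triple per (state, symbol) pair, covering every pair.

states=5 start=0 accept={1,2} delta: 0a->0 0b->1 1a->1 1b->2 2a->0 2b->3 3a->0 3b->4 4a->1 4b->0

State merging on the prefix tree: take the shortest (then alphabetical) example prefix whose next move is undefined and point that move at state 0, else 1, else 2, ...; a target is out if some Accept/Reject pair would then sit in one state with the same input left (inseparable). If every existing state is out, open a new one.
a: 0a undefined. 0a->0: ok.
b: 0b undefined. 0b->0: no, abaab/a meet in 0. Open state 1: 0b->1.
ba: 1a undefined. 1a->0: no, abaa/a meet in 0. 1a->1: ok.
bb: 1b undefined. 1b->0: no, abaab/a meet in 0. 1b->1: no, abaab/babbbb meet in 1. Open state 2: 1b->2.
bba: 2a undefined. 2a->0: ok.
bbb: 2b undefined. 2b->0: no, abaab/babbbb meet in 2. 2b->1: no, abbbba/a meet in 0. 2b->2: no, abaab/babbbb meet in 2. Open state 3: 2b->3.
bbba: 3a undefined. 3a->0: ok.
abbbb: 3b undefined. 3b->0: no, abbbba/a meet in 0. 3b->1: no, abaab/babbbb meet in 2. 3b->2: no, abbbba/a meet in 0. 3b->3: no, abbbba/a meet in 0. Open state 4: 3b->4.
abbbba: 4a undefined. 4a->0: no, abbbba/a meet in 0. 4a->1: ok.
babbbb: 4b undefined. 4b->0: ok.
All examples now run through 5 states with every (state, symbol) defined. Accept strings end in {1,2}, Reject strings end in {0}; accept={1,2}.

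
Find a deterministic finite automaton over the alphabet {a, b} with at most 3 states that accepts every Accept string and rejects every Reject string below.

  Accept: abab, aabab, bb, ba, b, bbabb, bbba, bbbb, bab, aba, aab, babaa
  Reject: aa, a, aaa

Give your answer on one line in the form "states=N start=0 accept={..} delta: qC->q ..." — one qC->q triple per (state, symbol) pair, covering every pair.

states=2 start=0 accept={1} delta: 0a->0 0b->1 1a->1 1b->1

State merging on the prefix tree: take the shortest (then alphabetical) example prefix whose next move is undefined and point that move at state 0, else 1, else 2, ...; a target is out if some Accept/Reject pair would then sit in one state with the same input left (inseparable). If every existing state is out, open a new one.
a: 0a undefined. 0a->0: ok.
b: 0b undefined. 0b->0: no, abab/aa meet in 0. Open state 1: 0b->1.
ba: 1a undefined. 1a->0: no, ba/aa meet in 0. 1a->1: ok.
bb: 1b undefined. 1b->0: no, abab/aa meet in 0. 1b->1: ok.
All examples now run through 2 states with every (state, symbol) defined. Accept strings end in {1}, Reject strings end in {0}; accept={1}.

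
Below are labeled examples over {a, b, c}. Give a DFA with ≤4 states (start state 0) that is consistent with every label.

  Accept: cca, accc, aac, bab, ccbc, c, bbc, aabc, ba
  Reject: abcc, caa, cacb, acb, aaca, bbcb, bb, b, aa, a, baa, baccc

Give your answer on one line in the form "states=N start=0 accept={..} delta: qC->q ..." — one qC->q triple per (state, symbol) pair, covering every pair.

states=4 start=0 accept={2,3} delta: 0a->0 0b->1 0c->2 1a->3 1b->0 1c->2 2a->0 2b->0 2c->1 3a->0 3b->2 3c->0

State merging on the prefix tree: take the shortest (then alphabetical) example prefix whose next move is undefined and point that move at state 0, else 1, else 2, ...; a target is out if some Accept/Reject pair would then sit in one state with the same input left (inseparable). If every existing state is out, open a new one.
a: 0a undefined. 0a->0: ok.
b: 0b undefined. 0b->0: no, accc/baccc meet in 0 with "ccc" left. Open state 1: 0b->1.
c: 0c undefined. 0c->0: no, cca/caa meet in 0. 0c->1: no, accc/abcc meet in 1 with "cc" left. Open state 2: 0c->2.
ba: 1a undefined. 1a->0: no, accc/baccc meet in 2 with "cc" left. 1a->1: no, bab/bb meet in 1 with "b" left. 1a->2: no, bab/acb meet in 2 with "b" left. Open state 3: 1a->3.
bb: 1b undefined. 1b->0: ok.
ca: 2a undefined. 2a->0: ok.
cc: 2c undefined. 2c->0: no, cca/caa meet in 0. 2c->1: ok.
abc: 1c undefined. 1c->0: no, accc/caa meet in 0. 1c->1: no, accc/abcc meet in 1. 1c->2: ok.
acb: 2b undefined. 2b->0: ok.
baa: 3a undefined. 3a->0: ok.
bab: 3b undefined. 3b->0: no, bab/caa meet in 0. 3b->1: no, bab/abcc meet in 1. 3b->2: ok.
bac: 3c undefined. 3c->0: ok.
All examples now run through 4 states with every (state, symbol) defined. Accept strings end in {2,3}, Reject strings end in {0,1}; accept={2,3}.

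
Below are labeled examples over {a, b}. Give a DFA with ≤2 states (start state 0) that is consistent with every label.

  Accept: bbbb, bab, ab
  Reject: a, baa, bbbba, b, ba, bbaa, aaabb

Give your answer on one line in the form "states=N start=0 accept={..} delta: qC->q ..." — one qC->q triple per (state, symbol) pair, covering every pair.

states=2 start=0 accept={0} delta: 0a->1 0b->1 1a->1 1b->0

Grow the machine one transition at a time. Run the examples from 0; the earliest place one falls off (shortest prefix, ties alphabetical) gets sent to the lowest-numbered state that keeps every Accept/Reject pair distinguishable — a pair clashes when both reach the same state with identical unread suffix — and to a fresh state only if none does.
a: 0a undefined. 0a->0: no, ab/b meet in 0 with "b" left. Open state 1: 0a->1.
b: 0b undefined. 0b->0: no, bbbb/b meet in 0. 0b->1: ok.
aa: 1a undefined. 1a->0: no, bab/a meet in 1. 1a->1: ok.
ab: 1b undefined. 1b->0: ok.
All examples now run through 2 states with every (state, symbol) defined. Accept strings end in {0}, Reject strings end in {1}; accept={0}.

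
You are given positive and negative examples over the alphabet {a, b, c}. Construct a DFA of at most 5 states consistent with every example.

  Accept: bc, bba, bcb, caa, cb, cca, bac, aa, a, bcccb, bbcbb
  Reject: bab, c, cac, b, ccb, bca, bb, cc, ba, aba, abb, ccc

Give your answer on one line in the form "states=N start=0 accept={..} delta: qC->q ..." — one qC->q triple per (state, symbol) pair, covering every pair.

states=5 start=0 accept={0,3} delta: 0a->0 0b->1 0c->2 1a->1 1b->2 1c->3 2a->0 2b->0 2c->4 3a->1 3b->0 3c->0 4a->0 4b->2 4c->1

Grow the machine one transition at a time. Run the examples from 0; the earliest place one falls off (shortest prefix, ties alphabetical) gets sent to the lowest-numbered state that keeps every Accept/Reject pair distinguishable — a pair clashes when both reach the same state with identical unread suffix — and to a fresh state only if none does.
a: 0a undefined. 0a->0: ok.
b: 0b undefined. 0b->0: no, bc/c meet in 0 with "c" left. Open state 1: 0b->1.
c: 0c undefined. 0c->0: no, caa/c meet in 0. 0c->1: no, bc/cc meet in 1 with "c" left. Open state 2: 0c->2.
ba: 1a undefined. 1a->0: no, bac/c meet in 2. 1a->1: ok.
bb: 1b undefined. 1b->0: no, bba/bab meet in 0. 1b->1: no, bba/bab meet in 1. 1b->2: ok.
bc: 1c undefined. 1c->0: no, bc/bca meet in 0. 1c->1: no, bc/b meet in 1. 1c->2: no, bc/bab meet in 2. Open state 3: 1c->3.
ca: 2a undefined. 2a->0: ok.
cb: 2b undefined. 2b->0: ok.
cc: 2c undefined. 2c->0: no, bba/cc meet in 0. 2c->1: no, bc/ccc meet in 3. 2c->2: no, bba/ccb meet in 0. 2c->3: no, bc/cc meet in 3. Open state 4: 2c->4.
bca: 3a undefined. 3a->0: no, bba/bca meet in 0. 3a->1: ok.
bcb: 3b undefined. 3b->0: ok.
bcc: 3c undefined. 3c->0: ok.
cca: 4a undefined. 4a->0: ok.
ccb: 4b undefined. 4b->0: no, bba/ccb meet in 0. 4b->1: no, bbcbb/bab meet in 2. 4b->2: ok.
ccc: 4c undefined. 4c->0: no, bba/ccc meet in 0. 4c->1: ok.
All examples now run through 5 states with every (state, symbol) defined. Accept strings end in {0,3}, Reject strings end in {1,2,4}; accept={0,3}.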